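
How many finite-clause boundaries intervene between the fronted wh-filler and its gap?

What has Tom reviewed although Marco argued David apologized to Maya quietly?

"what" originates inside the matrix clause — no clause boundary is crossed.

0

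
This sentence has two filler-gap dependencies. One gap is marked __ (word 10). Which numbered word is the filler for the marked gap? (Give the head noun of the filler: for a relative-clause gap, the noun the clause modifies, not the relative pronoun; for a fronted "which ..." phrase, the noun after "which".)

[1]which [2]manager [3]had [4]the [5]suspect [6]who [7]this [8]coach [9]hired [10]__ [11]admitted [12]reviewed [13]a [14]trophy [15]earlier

5

The marked gap is inside the relative clause, the direct object of "hired".
Its filler is the head noun "suspect" (via "who"), at word 5.
(The other dependency links word 2 to a gap after word 11.)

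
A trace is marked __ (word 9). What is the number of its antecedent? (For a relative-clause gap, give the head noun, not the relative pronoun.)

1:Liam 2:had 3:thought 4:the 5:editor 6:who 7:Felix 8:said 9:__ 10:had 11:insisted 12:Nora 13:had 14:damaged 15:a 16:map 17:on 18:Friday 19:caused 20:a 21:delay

5

The gap at 9 is the subject of "insisted", inside a relative clause.
The relative pronoun is "who" (word 6); it is bound by the head noun immediately before it.
Its filler is the head noun "editor", at word 5.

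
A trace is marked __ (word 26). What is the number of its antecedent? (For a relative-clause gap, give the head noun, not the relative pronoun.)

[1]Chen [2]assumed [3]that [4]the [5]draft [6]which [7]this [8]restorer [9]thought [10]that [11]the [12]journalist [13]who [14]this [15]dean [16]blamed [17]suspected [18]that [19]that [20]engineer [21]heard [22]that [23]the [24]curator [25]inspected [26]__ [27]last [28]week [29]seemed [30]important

The gap at 26 is the object of "inspected", inside a relative clause.
The relative pronoun is "which" (word 6); it is bound by the head noun immediately before it.
Its filler is the head noun "draft", at word 5.

5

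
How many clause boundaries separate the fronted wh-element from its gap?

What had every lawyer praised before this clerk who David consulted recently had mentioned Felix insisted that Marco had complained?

"what" originates inside the matrix clause — no clause boundary is crossed.

0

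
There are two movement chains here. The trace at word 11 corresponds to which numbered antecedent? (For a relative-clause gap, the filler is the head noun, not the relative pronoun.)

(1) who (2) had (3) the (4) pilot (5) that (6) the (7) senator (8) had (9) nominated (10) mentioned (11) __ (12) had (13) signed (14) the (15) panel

The marked gap is the subject of "signed".
Its filler is the fronted wh-phrase "who", at word 1.
(The other dependency links word 4 to a gap after word 9.)

1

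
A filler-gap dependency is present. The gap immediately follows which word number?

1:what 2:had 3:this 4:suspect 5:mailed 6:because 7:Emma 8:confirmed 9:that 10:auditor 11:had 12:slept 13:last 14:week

5

The displaced element is "what" (word 1).
It functions as the direct object of "mailed", so the gap sits immediately after word 5 ("mailed").
Base order: This suspect had mailed what because Emma confirmed that auditor had slept last week.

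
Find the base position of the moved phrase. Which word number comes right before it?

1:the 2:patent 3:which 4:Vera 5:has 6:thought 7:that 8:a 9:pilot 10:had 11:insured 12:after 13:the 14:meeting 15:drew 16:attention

11

The displaced element is "the patent" (word 2).
It is linked across 1 clause boundary (that).
It functions as the direct object of "insured", so the gap sits immediately after word 11 ("insured").
Base order: Vera has thought that a pilot had insured the patent after the meeting.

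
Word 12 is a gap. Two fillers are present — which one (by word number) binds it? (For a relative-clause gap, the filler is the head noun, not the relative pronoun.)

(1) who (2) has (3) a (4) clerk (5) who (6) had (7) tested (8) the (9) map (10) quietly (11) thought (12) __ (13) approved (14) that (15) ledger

The marked gap is the subject of "approved".
Its filler is the fronted wh-phrase "who", at word 1.
(The other dependency links word 4 to a gap after word 5.)

1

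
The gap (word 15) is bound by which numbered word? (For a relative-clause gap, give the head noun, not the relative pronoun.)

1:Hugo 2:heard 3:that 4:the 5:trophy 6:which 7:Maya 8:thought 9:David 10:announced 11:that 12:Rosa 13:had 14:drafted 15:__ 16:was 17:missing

The gap at 15 is the object of "drafted", inside a relative clause.
The relative pronoun is "which" (word 6); it is bound by the head noun immediately before it.
Its filler is the head noun "trophy", at word 5.

5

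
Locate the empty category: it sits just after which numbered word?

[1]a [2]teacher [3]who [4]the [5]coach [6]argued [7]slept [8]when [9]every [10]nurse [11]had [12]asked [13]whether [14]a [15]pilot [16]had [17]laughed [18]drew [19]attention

The displaced element is "a teacher" (word 2).
It is linked across 1 clause boundary (Ø).
It functions as the subject of "slept", so the gap sits immediately after word 6 ("argued").
Base order: The coach argued that a teacher slept when every nurse had asked whether a pilot had laughed.

6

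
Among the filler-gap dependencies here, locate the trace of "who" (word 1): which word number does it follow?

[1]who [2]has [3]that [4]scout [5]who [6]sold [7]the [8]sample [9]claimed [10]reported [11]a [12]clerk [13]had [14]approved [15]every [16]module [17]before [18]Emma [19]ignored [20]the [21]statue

The displaced element is "who" (word 1).
It is linked across 1 clause boundary (Ø).
It functions as the subject of "reported", so the gap sits immediately after word 9 ("claimed").
Base order: That scout who sold the sample has claimed that who reported a clerk had approved every module before Emma ignored the statue.

9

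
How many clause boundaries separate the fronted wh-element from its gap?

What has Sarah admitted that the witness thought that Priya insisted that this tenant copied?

"what" is extracted from the object of "copied".
Boundaries crossed, outermost first: [that], [that], [that] — 3 in total.

3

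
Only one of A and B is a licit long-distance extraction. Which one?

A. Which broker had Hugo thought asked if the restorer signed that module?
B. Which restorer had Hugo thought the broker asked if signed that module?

A

In B, the wh-phrase is extracted from inside a wh-island (introduced by "if"), which blocks movement.
In A, the extraction path crosses only that-complement boundaries, which are transparent.
So A is grammatical.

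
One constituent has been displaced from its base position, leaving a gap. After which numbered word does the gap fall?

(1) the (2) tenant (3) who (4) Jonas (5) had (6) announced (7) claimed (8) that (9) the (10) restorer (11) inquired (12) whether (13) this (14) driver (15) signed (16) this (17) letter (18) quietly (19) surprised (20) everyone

The displaced element is "the tenant" (word 2).
It is linked across 1 clause boundary (Ø).
It functions as the subject of "claimed", so the gap sits immediately after word 6 ("announced").
Base order: Jonas had announced that the tenant claimed that the restorer inquired whether this driver signed this letter quietly.

6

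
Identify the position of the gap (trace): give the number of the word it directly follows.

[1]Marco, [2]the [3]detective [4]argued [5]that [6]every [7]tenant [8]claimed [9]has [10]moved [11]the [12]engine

8

The displaced element is "Marco" (word 1).
It is linked across 2 clause boundaries (that → Ø).
It functions as the subject of "moved", so the gap sits immediately after word 8 ("claimed").
Base order: The detective argued that every tenant claimed Marco has moved the engine.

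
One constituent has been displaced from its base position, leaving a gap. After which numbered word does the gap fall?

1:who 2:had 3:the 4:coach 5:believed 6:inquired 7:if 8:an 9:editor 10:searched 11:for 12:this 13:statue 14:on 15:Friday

The displaced element is "who" (word 1).
It is linked across 1 clause boundary (Ø).
It functions as the subject of "inquired", so the gap sits immediately after word 5 ("believed").
Base order: The coach had believed that who inquired if an editor searched for this statue on Friday.

5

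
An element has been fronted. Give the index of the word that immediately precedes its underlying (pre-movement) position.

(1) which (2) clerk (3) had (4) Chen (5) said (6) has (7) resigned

5

The displaced element is "which clerk" (word 2).
It is linked across 1 clause boundary (Ø).
It functions as the subject of "resigned", so the gap sits immediately after word 5 ("said").
Base order: Chen had said that which clerk has resigned.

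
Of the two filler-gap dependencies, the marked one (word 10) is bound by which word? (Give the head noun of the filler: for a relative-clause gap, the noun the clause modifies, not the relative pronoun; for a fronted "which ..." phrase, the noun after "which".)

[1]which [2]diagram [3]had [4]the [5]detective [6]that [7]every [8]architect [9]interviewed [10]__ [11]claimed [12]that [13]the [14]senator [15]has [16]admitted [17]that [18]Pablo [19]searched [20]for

5

The marked gap is inside the relative clause, the direct object of "interviewed".
Its filler is the head noun "detective" (via "that"), at word 5.
(The other dependency links word 2 to a gap after word 20.)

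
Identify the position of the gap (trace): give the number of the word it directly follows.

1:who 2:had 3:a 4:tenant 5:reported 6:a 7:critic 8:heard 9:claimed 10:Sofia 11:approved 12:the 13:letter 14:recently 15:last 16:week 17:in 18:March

8

The displaced element is "who" (word 1).
It is linked across 2 clause boundaries (Ø → Ø).
It functions as the subject of "claimed", so the gap sits immediately after word 8 ("heard").
Base order: A tenant had reported a critic heard who claimed Sofia approved the letter recently last week in March.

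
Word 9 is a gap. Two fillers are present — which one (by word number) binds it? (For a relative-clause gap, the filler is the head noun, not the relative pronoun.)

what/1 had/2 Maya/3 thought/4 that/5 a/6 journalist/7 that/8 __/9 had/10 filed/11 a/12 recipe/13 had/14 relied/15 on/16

The marked gap is inside the relative clause, the subject of "filed".
Its filler is the head noun "journalist" (via "that"), at word 7.
(The other dependency links word 1 to a gap after word 16.)

7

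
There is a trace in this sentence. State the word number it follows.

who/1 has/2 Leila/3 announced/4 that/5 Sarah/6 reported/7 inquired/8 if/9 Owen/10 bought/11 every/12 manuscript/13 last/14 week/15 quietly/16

7

The displaced element is "who" (word 1).
It is linked across 2 clause boundaries (that → Ø).
It functions as the subject of "inquired", so the gap sits immediately after word 7 ("reported").
Base order: Leila has announced that Sarah reported that who inquired if Owen bought every manuscript last week quietly.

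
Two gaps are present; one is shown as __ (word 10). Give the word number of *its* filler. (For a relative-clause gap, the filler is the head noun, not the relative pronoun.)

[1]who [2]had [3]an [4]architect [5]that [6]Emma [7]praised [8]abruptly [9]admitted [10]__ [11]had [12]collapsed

1

The marked gap is the subject of "collapsed".
Its filler is the fronted wh-phrase "who", at word 1.
(The other dependency links word 4 to a gap after word 7.)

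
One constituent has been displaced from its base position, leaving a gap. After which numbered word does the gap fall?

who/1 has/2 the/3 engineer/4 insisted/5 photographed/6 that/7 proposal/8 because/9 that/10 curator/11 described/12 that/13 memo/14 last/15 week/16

The displaced element is "who" (word 1).
It is linked across 1 clause boundary (Ø).
It functions as the subject of "photographed", so the gap sits immediately after word 5 ("insisted").
Base order: The engineer has insisted that who photographed that proposal because that curator described that memo last week.

5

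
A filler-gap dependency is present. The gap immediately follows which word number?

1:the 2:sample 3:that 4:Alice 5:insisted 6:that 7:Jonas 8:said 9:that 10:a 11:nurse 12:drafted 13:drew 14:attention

12

The displaced element is "the sample" (word 2).
It is linked across 2 clause boundaries (that → that).
It functions as the direct object of "drafted", so the gap sits immediately after word 12 ("drafted").
Base order: Alice insisted that Jonas said that a nurse drafted the sample.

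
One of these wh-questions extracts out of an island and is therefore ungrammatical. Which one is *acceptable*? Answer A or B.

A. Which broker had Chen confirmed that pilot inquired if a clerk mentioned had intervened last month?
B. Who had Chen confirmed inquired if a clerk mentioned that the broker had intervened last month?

In A, the wh-phrase is extracted from inside a wh-island (introduced by "if"), which blocks movement.
In B, the extraction path crosses only that-complement boundaries, which are transparent.
So B is grammatical.

B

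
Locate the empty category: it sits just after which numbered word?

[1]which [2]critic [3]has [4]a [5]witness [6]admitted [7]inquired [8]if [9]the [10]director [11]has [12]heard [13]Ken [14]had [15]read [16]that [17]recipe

6

The displaced element is "which critic" (word 2).
It is linked across 1 clause boundary (Ø).
It functions as the subject of "inquired", so the gap sits immediately after word 6 ("admitted").
Base order: A witness has admitted that which critic inquired if the director has heard Ken had read that recipe.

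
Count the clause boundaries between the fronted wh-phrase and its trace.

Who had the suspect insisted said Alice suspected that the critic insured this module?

1

"who" is extracted from the subject of "said".
Boundaries crossed, outermost first: [Ø] — 1 in total.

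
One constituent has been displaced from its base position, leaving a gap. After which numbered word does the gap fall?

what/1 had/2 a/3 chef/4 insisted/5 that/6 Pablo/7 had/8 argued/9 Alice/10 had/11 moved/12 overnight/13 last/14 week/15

The displaced element is "what" (word 1).
It is linked across 2 clause boundaries (that → Ø).
It functions as the direct object of "moved", so the gap sits immediately after word 12 ("moved").
Base order: A chef had insisted that Pablo had argued Alice had moved what overnight last week.

12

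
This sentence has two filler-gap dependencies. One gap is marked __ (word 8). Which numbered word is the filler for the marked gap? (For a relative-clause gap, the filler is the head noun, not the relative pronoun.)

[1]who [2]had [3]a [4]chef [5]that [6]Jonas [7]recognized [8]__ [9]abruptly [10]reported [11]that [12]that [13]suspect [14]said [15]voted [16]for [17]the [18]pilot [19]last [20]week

4

The marked gap is inside the relative clause, the direct object of "recognized".
Its filler is the head noun "chef" (via "that"), at word 4.
(The other dependency links word 1 to a gap after word 14.)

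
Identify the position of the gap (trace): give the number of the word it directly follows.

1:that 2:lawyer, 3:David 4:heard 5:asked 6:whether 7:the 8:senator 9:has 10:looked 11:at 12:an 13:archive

The displaced element is "that lawyer" (word 2).
It is linked across 1 clause boundary (Ø).
It functions as the subject of "asked", so the gap sits immediately after word 4 ("heard").
Base order: David heard that that lawyer asked whether the senator has looked at an archive.

4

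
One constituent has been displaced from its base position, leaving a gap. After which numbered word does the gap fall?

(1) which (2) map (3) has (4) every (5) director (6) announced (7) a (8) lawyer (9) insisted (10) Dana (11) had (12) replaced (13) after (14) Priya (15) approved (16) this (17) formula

12

The displaced element is "which map" (word 2).
It is linked across 2 clause boundaries (Ø → Ø).
It functions as the direct object of "replaced", so the gap sits immediately after word 12 ("replaced").
Base order: Every director has announced a lawyer insisted Dana had replaced which map after Priya approved this formula.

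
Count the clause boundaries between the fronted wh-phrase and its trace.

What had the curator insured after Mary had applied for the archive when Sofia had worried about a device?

0

"what" originates inside the matrix clause — no clause boundary is crossed.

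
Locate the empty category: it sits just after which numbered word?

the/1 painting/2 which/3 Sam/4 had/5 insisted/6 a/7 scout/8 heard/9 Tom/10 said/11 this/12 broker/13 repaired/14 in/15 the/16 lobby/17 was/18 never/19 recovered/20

The displaced element is "the painting" (word 2).
It is linked across 3 clause boundaries (Ø → Ø → Ø).
It functions as the direct object of "repaired", so the gap sits immediately after word 14 ("repaired").
Base order: Sam had insisted a scout heard Tom said this broker repaired the painting in the lobby.

14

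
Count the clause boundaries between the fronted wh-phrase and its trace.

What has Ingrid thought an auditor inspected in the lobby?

"what" is extracted from the object of "inspected".
Boundaries crossed, outermost first: [Ø] — 1 in total.

1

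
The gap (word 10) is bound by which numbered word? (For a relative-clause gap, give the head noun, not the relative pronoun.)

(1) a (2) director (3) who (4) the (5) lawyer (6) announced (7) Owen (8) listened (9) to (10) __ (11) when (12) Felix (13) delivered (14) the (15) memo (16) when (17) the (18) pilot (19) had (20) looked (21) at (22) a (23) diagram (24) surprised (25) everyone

The gap at 10 is the prepositional object of "listened", inside a relative clause.
The relative pronoun is "who" (word 3); it is bound by the head noun immediately before it.
Its filler is the head noun "director", at word 2.

2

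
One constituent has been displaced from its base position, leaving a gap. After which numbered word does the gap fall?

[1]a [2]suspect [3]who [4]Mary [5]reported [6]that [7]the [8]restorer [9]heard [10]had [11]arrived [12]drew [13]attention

9

The displaced element is "a suspect" (word 2).
It is linked across 2 clause boundaries (that → Ø).
It functions as the subject of "arrived", so the gap sits immediately after word 9 ("heard").
Base order: Mary reported that the restorer heard that a suspect had arrived.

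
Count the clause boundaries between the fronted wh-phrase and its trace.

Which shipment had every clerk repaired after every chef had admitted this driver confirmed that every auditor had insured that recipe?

0

"which shipment" originates inside the matrix clause — no clause boundary is crossed.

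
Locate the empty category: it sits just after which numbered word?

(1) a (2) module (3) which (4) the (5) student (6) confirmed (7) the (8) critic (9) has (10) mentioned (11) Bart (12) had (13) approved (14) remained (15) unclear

The displaced element is "a module" (word 2).
It is linked across 2 clause boundaries (Ø → Ø).
It functions as the direct object of "approved", so the gap sits immediately after word 13 ("approved").
Base order: The student confirmed the critic has mentioned Bart had approved a module.

13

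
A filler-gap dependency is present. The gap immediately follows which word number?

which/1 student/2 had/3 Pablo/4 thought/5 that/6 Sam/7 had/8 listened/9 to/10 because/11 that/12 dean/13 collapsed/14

The displaced element is "which student" (word 2).
It is linked across 1 clause boundary (that).
It functions as the object of the preposition "to" of "listened", so the gap sits immediately after word 10 ("to").
Base order: Pablo had thought that Sam had listened to which student because that dean collapsed.

10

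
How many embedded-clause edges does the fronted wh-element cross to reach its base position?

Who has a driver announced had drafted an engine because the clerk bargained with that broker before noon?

1

"who" is extracted from the subject of "drafted".
Boundaries crossed, outermost first: [Ø] — 1 in total.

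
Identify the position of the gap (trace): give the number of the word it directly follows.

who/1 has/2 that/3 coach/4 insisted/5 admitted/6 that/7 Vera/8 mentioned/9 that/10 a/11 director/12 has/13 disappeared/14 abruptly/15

The displaced element is "who" (word 1).
It is linked across 1 clause boundary (Ø).
It functions as the subject of "admitted", so the gap sits immediately after word 5 ("insisted").
Base order: That coach has insisted that who admitted that Vera mentioned that a director has disappeared abruptly.

5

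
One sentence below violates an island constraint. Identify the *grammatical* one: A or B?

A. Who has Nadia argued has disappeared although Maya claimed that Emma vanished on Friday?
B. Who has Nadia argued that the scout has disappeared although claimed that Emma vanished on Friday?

A

In B, the wh-phrase is extracted from inside an adjunct island (introduced by "although"), which blocks movement.
In A, the extraction path crosses only that-complement boundaries, which are transparent.
So A is grammatical.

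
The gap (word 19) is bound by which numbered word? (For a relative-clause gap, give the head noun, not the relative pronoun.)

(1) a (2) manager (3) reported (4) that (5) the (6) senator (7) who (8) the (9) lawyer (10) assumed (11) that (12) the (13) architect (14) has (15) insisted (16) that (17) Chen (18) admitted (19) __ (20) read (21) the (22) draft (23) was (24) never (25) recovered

The gap at 19 is the subject of "read", inside a relative clause.
The relative pronoun is "who" (word 7); it is bound by the head noun immediately before it.
Its filler is the head noun "senator", at word 6.

6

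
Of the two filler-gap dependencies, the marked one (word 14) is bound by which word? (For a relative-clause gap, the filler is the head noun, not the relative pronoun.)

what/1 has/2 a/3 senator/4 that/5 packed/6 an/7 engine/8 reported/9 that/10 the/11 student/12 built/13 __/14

The marked gap is the direct object of "built".
Its filler is the fronted wh-phrase "what", at word 1.
(The other dependency links word 4 to a gap after word 5.)

1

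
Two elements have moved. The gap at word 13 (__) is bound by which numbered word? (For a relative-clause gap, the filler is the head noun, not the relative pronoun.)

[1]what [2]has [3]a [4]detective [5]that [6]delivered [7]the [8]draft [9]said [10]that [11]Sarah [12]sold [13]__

1

The marked gap is the direct object of "sold".
Its filler is the fronted wh-phrase "what", at word 1.
(The other dependency links word 4 to a gap after word 5.)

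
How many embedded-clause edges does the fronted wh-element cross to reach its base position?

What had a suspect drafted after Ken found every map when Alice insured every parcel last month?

0

"what" originates inside the matrix clause — no clause boundary is crossed.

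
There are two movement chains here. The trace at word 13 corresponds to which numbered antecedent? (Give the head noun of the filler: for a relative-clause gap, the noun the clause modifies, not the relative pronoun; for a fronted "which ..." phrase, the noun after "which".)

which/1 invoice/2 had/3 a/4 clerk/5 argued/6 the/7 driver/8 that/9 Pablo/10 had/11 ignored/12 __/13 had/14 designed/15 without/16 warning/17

The marked gap is inside the relative clause, the direct object of "ignored".
Its filler is the head noun "driver" (via "that"), at word 8.
(The other dependency links word 2 to a gap after word 15.)

8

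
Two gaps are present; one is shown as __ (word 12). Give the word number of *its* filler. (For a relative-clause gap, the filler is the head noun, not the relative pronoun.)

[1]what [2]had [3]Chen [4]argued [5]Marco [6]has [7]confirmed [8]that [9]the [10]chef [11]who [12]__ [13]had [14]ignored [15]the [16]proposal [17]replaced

10

The marked gap is inside the relative clause, the subject of "ignored".
Its filler is the head noun "chef" (via "who"), at word 10.
(The other dependency links word 1 to a gap after word 17.)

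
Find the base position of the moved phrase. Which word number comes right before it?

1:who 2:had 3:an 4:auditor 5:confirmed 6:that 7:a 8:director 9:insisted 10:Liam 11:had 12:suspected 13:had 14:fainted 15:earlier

The displaced element is "who" (word 1).
It is linked across 3 clause boundaries (that → Ø → Ø).
It functions as the subject of "fainted", so the gap sits immediately after word 12 ("suspected").
Base order: An auditor had confirmed that a director insisted Liam had suspected who had fainted earlier.

12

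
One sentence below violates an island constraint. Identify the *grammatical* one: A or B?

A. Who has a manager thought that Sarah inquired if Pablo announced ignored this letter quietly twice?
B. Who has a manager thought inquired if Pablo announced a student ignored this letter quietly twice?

B

In A, the wh-phrase is extracted from inside a wh-island (introduced by "if"), which blocks movement.
In B, the extraction path crosses only that-complement boundaries, which are transparent.
So B is grammatical.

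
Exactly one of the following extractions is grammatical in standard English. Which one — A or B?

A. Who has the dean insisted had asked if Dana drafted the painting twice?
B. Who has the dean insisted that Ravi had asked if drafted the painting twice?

In B, the wh-phrase is extracted from inside a wh-island (introduced by "if"), which blocks movement.
In A, the extraction path crosses only that-complement boundaries, which are transparent.
So A is grammatical.

A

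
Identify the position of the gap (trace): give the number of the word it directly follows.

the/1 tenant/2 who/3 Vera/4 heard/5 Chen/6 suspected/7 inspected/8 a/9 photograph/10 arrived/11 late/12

The displaced element is "the tenant" (word 2).
It is linked across 2 clause boundaries (Ø → Ø).
It functions as the subject of "inspected", so the gap sits immediately after word 7 ("suspected").
Base order: Vera heard Chen suspected the tenant inspected a photograph.

7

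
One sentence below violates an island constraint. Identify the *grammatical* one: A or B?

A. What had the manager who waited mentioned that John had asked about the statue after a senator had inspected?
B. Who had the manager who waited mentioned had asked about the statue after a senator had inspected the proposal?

B

In A, the wh-phrase is extracted from inside an adjunct island (introduced by "after"), which blocks movement.
In B, the extraction path crosses only that-complement boundaries, which are transparent.
So B is grammatical.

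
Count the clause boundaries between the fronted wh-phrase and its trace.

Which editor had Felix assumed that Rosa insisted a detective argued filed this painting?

"which editor" is extracted from the subject of "filed".
Boundaries crossed, outermost first: [that], [Ø], [Ø] — 3 in total.

3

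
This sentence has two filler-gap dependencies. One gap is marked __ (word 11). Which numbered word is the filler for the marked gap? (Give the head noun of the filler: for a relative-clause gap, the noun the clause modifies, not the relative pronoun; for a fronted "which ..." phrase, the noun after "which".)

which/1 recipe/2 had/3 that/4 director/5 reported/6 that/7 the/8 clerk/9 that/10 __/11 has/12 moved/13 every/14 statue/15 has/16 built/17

The marked gap is inside the relative clause, the subject of "moved".
Its filler is the head noun "clerk" (via "that"), at word 9.
(The other dependency links word 2 to a gap after word 17.)

9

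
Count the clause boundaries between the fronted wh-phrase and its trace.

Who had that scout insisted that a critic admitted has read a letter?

2

"who" is extracted from the subject of "read".
Boundaries crossed, outermost first: [that], [Ø] — 2 in total.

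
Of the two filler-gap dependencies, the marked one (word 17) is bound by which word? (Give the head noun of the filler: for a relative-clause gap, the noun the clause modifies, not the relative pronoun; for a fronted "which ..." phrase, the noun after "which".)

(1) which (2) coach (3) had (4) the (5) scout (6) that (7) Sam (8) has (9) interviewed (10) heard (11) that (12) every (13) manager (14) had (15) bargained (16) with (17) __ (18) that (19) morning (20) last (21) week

The marked gap is the object of the preposition "with" of "bargained".
Its filler is the fronted wh-phrase "which coach", at word 2.
(The other dependency links word 5 to a gap after word 9.)

2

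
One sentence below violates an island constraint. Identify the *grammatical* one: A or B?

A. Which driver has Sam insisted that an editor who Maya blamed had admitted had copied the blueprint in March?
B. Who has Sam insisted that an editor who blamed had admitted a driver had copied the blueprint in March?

In B, the wh-phrase is extracted from inside a complex-NP island (relative clause) (introduced by "who"), which blocks movement.
In A, the extraction path crosses only that-complement boundaries, which are transparent.
So A is grammatical.

A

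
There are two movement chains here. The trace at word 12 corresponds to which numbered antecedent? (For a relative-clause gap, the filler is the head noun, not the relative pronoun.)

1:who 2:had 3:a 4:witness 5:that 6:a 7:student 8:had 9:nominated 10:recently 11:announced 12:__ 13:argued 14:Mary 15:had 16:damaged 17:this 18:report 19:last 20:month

The marked gap is the subject of "argued".
Its filler is the fronted wh-phrase "who", at word 1.
(The other dependency links word 4 to a gap after word 9.)

1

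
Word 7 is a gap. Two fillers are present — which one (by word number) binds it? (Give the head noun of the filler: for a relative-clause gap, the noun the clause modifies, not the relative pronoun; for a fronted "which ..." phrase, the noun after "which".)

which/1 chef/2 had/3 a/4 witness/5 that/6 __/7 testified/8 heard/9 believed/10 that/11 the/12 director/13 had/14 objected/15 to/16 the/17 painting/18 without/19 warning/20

5

The marked gap is inside the relative clause, the subject of "testified".
Its filler is the head noun "witness" (via "that"), at word 5.
(The other dependency links word 2 to a gap after word 9.)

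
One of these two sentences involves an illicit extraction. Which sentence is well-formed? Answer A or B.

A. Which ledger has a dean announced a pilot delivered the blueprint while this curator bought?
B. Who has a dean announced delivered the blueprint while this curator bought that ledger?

B

In A, the wh-phrase is extracted from inside an adjunct island (introduced by "while"), which blocks movement.
In B, the extraction path crosses only that-complement boundaries, which are transparent.
So B is grammatical.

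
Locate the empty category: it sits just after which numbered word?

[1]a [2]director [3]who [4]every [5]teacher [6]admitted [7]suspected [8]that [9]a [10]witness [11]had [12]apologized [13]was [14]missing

The displaced element is "a director" (word 2).
It is linked across 1 clause boundary (Ø).
It functions as the subject of "suspected", so the gap sits immediately after word 6 ("admitted").
Base order: Every teacher admitted that a director suspected that a witness had apologized.

6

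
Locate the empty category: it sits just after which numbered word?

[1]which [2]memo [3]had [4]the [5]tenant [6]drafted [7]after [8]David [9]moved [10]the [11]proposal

6

The displaced element is "which memo" (word 2).
It functions as the direct object of "drafted", so the gap sits immediately after word 6 ("drafted").
Base order: The tenant had drafted which memo after David moved the proposal.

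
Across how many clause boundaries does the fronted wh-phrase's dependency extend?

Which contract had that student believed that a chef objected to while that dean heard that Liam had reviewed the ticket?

"which contract" is extracted from the PP object of "objected".
Boundaries crossed, outermost first: [that] — 1 in total.

1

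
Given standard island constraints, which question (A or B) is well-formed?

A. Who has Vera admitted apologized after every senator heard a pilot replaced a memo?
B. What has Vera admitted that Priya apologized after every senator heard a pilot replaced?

A

In B, the wh-phrase is extracted from inside an adjunct island (introduced by "after"), which blocks movement.
In A, the extraction path crosses only that-complement boundaries, which are transparent.
So A is grammatical.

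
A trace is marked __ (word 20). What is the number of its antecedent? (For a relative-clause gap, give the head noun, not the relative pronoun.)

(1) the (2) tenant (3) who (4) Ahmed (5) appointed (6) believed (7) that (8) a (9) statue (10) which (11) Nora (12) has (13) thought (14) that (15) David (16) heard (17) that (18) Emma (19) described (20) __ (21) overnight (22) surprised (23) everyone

The gap at 20 is the object of "described", inside a relative clause.
The relative pronoun is "which" (word 10); it is bound by the head noun immediately before it.
Its filler is the head noun "statue", at word 9.

9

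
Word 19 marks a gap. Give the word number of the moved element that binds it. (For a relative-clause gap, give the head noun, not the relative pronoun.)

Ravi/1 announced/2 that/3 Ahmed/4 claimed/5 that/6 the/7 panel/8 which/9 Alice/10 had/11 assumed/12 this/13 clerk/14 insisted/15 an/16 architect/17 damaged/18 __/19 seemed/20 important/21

8

The gap at 19 is the object of "damaged", inside a relative clause.
The relative pronoun is "which" (word 9); it is bound by the head noun immediately before it.
Its filler is the head noun "panel", at word 8.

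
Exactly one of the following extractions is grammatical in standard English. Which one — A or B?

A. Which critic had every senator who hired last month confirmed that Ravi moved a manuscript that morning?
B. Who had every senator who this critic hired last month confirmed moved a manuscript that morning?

B

In A, the wh-phrase is extracted from inside a complex-NP island (relative clause) (introduced by "who"), which blocks movement.
In B, the extraction path crosses only that-complement boundaries, which are transparent.
So B is grammatical.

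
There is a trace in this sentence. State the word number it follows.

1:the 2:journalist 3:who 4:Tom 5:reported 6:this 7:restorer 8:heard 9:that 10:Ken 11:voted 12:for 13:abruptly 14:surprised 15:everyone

The displaced element is "the journalist" (word 2).
It is linked across 2 clause boundaries (Ø → that).
It functions as the object of the preposition "for" of "voted", so the gap sits immediately after word 12 ("for").
Base order: Tom reported this restorer heard that Ken voted for the journalist abruptly.

12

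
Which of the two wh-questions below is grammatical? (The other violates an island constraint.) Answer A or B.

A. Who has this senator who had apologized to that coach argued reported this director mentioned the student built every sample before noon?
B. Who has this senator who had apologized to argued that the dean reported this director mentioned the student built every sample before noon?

In B, the wh-phrase is extracted from inside a complex-NP island (relative clause) (introduced by "who"), which blocks movement.
In A, the extraction path crosses only that-complement boundaries, which are transparent.
So A is grammatical.

A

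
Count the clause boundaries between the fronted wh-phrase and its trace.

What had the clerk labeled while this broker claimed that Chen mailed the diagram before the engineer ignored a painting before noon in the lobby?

"what" originates inside the matrix clause — no clause boundary is crossed.

0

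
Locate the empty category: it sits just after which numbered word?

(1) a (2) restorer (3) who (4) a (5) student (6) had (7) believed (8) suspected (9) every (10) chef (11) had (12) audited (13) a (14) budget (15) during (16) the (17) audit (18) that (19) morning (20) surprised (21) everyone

7

The displaced element is "a restorer" (word 2).
It is linked across 1 clause boundary (Ø).
It functions as the subject of "suspected", so the gap sits immediately after word 7 ("believed").
Base order: A student had believed that a restorer suspected every chef had audited a budget during the audit that morning.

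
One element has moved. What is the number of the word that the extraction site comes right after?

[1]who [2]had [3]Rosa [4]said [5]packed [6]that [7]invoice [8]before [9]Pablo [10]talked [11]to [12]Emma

The displaced element is "who" (word 1).
It is linked across 1 clause boundary (Ø).
It functions as the subject of "packed", so the gap sits immediately after word 4 ("said").
Base order: Rosa had said who packed that invoice before Pablo talked to Emma.

4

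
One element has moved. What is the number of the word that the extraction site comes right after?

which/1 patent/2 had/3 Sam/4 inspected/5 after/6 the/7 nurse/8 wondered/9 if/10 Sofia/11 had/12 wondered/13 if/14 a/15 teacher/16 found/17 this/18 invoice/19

The displaced element is "which patent" (word 2).
It functions as the direct object of "inspected", so the gap sits immediately after word 5 ("inspected").
Base order: Sam had inspected which patent after the nurse wondered if Sofia had wondered if a teacher found this invoice.

5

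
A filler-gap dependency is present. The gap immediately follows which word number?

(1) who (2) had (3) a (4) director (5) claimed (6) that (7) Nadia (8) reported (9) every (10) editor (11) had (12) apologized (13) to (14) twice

The displaced element is "who" (word 1).
It is linked across 2 clause boundaries (that → Ø).
It functions as the object of the preposition "to" of "apologized", so the gap sits immediately after word 13 ("to").
Base order: A director had claimed that Nadia reported every editor had apologized to who twice.

13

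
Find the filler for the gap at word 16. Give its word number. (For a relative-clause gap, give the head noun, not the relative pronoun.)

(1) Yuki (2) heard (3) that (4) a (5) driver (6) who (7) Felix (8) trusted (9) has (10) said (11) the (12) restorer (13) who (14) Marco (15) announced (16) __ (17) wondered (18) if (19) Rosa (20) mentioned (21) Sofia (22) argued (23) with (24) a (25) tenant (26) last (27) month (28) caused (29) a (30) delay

12

The gap at 16 is the subject of "wondered", inside a relative clause.
The relative pronoun is "who" (word 13); it is bound by the head noun immediately before it.
Its filler is the head noun "restorer", at word 12.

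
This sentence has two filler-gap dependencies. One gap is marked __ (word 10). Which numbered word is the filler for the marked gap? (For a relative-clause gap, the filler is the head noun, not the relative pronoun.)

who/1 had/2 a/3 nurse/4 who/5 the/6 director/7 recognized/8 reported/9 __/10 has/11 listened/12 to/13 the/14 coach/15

1

The marked gap is the subject of "listened".
Its filler is the fronted wh-phrase "who", at word 1.
(The other dependency links word 4 to a gap after word 8.)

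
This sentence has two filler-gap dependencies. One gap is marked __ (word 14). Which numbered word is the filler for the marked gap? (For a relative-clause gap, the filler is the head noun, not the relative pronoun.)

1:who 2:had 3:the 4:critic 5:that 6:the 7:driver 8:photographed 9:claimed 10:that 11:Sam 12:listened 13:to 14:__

The marked gap is the object of the preposition "to" of "listened".
Its filler is the fronted wh-phrase "who", at word 1.
(The other dependency links word 4 to a gap after word 8.)

1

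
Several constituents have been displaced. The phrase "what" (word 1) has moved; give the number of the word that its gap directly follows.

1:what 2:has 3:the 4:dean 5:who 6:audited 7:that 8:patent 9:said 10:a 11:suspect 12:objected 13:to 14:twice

The displaced element is "what" (word 1).
It is linked across 1 clause boundary (Ø).
It functions as the object of the preposition "to" of "objected", so the gap sits immediately after word 13 ("to").
Base order: The dean who audited that patent has said a suspect objected to what twice.

13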